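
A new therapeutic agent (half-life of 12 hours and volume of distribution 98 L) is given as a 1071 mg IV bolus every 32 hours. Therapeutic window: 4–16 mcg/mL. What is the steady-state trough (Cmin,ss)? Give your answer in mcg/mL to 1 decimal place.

Over one 32-h interval, 32/12 ≈ 2.6667 half-lives elapse, leaving f ≈ 0.1575 of each dose.
Single-dose peak C₀ = D/Vd = 1071/98 ≈ 10.929 mcg/mL.
Steady-state trough Cmin,ss = C₀·f/(1−f) ≈ 10.929 × 0.1575/0.8425 ≈ 2.043 mcg/mL.
Trough 2.0 mcg/mL vs MEC 4 mcg/mL: subtherapeutic.

2.0 mcg/mL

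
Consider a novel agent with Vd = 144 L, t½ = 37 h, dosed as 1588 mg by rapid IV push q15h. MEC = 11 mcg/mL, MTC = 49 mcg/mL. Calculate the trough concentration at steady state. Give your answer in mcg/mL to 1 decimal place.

34.0 mcg/mL

Over one 15-h interval, 15/37 ≈ 0.40541 half-lives elapse, leaving f ≈ 0.7550 of each dose.
At steady state, accumulation factor R = 1/(1 − e^(−kτ)) ≈ 4.0816.
Each bolus raises the concentration by D/Vd = 1588/144 ≈ 11.028 mcg/mL.
Cmax,ss = C₀/(1 − f) ≈ 11.028/0.2450 ≈ 45.012 mcg/mL.
Steady-state trough Cmin,ss = Cmax,ss·f ≈ 45.012 × 0.7550 ≈ 33.984 mcg/mL.
Trough 34.0 mcg/mL vs MEC 11 mcg/mL: adequate.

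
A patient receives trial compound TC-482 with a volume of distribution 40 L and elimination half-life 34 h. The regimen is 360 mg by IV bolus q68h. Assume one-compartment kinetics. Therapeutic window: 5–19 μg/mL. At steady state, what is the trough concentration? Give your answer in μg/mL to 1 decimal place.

τ = 68 h = 2 half-lives, so f = (1/2)^2 = 0.25.
At steady state, R = 1/(1 − 0.25) = 4/3.
Single-dose peak C₀ = D/Vd = 360/40 = 9 μg/mL.
Steady-state peak Cmax,ss = C₀·R = 9 × 4/3 ≈ 12.000 μg/mL.
Steady-state trough Cmin,ss = Cmax,ss·f ≈ 12.000 × 0.25 ≈ 3.000 μg/mL.
Trough 3.0 μg/mL vs MEC 5 μg/mL: subtherapeutic.

3.0 μg/mL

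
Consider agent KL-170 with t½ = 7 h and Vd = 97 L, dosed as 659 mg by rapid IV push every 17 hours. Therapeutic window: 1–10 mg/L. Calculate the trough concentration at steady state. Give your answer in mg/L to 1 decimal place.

1.5 mg/L

τ/t½ = 17/7 ≈ 2.4286, so fraction remaining f = (1/2)^(17/7) ≈ 0.1857.
Each bolus raises the concentration by D/Vd = 659/97 ≈ 6.794 mg/L.
Steady-state trough Cmin,ss = C₀·f/(1−f) ≈ 6.794 × 0.1857/0.8143 ≈ 1.549 mg/L.
Trough 1.5 mg/L vs MEC 1 mg/L: adequate.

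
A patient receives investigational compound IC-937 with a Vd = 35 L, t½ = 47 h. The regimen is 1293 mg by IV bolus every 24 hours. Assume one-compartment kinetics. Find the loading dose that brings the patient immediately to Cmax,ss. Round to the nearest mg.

4338 mg

f = (1/2)^(24/47) ≈ 0.701912; accumulation ratio R = 1/(1−f) ≈ 3.35471.
Loading dose to hit Cmax,ss on first dose: D_load = D_maint·R ≈ 1293 × 3.35471 ≈ 4337.64 mg.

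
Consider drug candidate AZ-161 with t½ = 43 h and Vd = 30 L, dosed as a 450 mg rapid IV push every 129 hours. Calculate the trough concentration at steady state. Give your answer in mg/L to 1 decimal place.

2.1 mg/L

The dosing interval is 3 half-lives, so f = 2^(−3) = 0.125.
At steady state, R = 1/(1 − 0.125) = 8/7.
Single-dose peak C₀ = D/Vd = 450/30 = 15 mg/L.
Steady-state peak Cmax,ss = C₀·R = 15 × 8/7 ≈ 17.143 mg/L.
Steady-state trough Cmin,ss = Cmax,ss·f ≈ 17.143 × 0.125 ≈ 2.143 mg/L.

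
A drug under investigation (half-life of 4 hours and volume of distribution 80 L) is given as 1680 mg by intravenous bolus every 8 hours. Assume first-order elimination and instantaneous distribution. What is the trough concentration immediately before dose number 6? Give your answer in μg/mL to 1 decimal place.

f = (1/2)^(τ/t½) = (1/2)^(8/4) ≈ 0.2500.
C₀ = D/Vd = 1680/80 ≈ 21.000 μg/mL.
Before the 6th dose, 5 doses have been given. Superposition: Cmin = C₀·(f + f² + … + f^5).
≈ 21.000 × (0.2500 + 0.0625 + 0.0156 + 0.0039 + 0.0010) ≈ 21.000 × 0.3330 ≈ 6.993 μg/mL.

7.0 μg/mL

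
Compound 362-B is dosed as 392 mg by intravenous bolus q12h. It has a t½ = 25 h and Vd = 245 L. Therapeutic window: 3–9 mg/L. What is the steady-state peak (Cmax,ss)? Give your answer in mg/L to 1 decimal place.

k = ln2/t½ = ln2/25 ≈ 0.027726 h⁻¹; fraction remaining f = e^(−kτ) = e^(−0.027726×12) ≈ 0.7170.
At steady state, accumulation factor R = 1/(1 − e^(−kτ)) ≈ 3.5336.
Single-dose peak C₀ = D/Vd = 392/245 ≈ 1.600 mg/L.
Steady-state peak Cmax,ss = C₀·R ≈ 1.600 × 3.5336 ≈ 5.654 mg/L.
Peak 5.7 mg/L vs MTC 9 mg/L: below toxic threshold.

5.7 mg/L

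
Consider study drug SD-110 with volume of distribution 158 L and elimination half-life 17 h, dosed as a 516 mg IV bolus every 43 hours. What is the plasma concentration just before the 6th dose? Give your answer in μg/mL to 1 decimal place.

0.7 μg/mL

f = (1/2)^(τ/t½) = (1/2)^(43/17) ≈ 0.1732.
C₀ = D/Vd = 516/158 ≈ 3.266 μg/mL.
Before the 6th dose, 5 doses have been given. Superposition: Cmin = C₀·(f + f² + … + f^5).
≈ 3.266 × (0.1732 + 0.0300 + 0.0052 + 0.0009 + 0.0002) ≈ 3.266 × 0.2095 ≈ 0.684 μg/mL.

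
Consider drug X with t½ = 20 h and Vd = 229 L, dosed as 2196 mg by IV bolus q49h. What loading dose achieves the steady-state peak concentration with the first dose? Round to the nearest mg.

f = (1/2)^(49/20) ≈ 0.183011; accumulation ratio R = 1/(1−f) ≈ 1.22401.
Loading dose to hit Cmax,ss on first dose: D_load = D_maint·R ≈ 2196 × 1.22401 ≈ 2687.93 mg.

2688 mg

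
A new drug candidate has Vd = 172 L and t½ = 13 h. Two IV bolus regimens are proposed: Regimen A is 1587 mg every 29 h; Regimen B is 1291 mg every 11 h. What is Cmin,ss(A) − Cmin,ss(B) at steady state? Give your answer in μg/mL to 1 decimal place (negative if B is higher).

Regimen A: f = (1/2)^(29/13) ≈ 0.2130; Cmin,ss = (1587/172)·f/(1−f) ≈ 2.497 μg/mL.
Regimen B: f = (1/2)^(11/13) ≈ 0.5563; Cmin,ss = (1291/172)·f/(1−f) ≈ 9.411 μg/mL.
Difference ≈ 2.497 − 9.411 ≈ -6.914 μg/mL.

-6.9 μg/mL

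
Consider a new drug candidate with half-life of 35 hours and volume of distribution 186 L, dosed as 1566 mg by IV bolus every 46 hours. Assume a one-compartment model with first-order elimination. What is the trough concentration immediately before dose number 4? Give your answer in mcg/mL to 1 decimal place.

5.3 mcg/mL

f = (1/2)^(τ/t½) = (1/2)^(46/35) ≈ 0.4021.
C₀ = D/Vd = 1566/186 ≈ 8.419 mcg/mL.
Before the 4th dose, 3 doses have been given. Superposition: Cmin = C₀·(f + f² + … + f^3).
≈ 8.419 × (0.4021 + 0.1617 + 0.0650) ≈ 8.419 × 0.6288 ≈ 5.294 mcg/mL.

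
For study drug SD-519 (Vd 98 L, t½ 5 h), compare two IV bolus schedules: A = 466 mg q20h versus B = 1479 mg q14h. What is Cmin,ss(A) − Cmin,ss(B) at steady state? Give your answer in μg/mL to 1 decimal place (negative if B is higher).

-2.2 μg/mL

Regimen A: f = (1/2)^(20/5) ≈ 0.0625; Cmin,ss = (466/98)·f/(1−f) ≈ 0.317 μg/mL.
Regimen B: f = (1/2)^(14/5) ≈ 0.1436; Cmin,ss = (1479/98)·f/(1−f) ≈ 2.531 μg/mL.
Difference ≈ 0.317 − 2.531 ≈ -2.214 μg/mL.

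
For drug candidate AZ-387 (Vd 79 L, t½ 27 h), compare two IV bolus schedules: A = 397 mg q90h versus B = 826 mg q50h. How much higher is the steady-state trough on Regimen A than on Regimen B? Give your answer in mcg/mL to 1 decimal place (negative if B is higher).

Regimen A: f = (1/2)^(90/27) ≈ 0.0992; Cmin,ss = (397/79)·f/(1−f) ≈ 0.553 mcg/mL.
Regimen B: f = (1/2)^(50/27) ≈ 0.2770; Cmin,ss = (826/79)·f/(1−f) ≈ 4.006 mcg/mL.
Difference ≈ 0.553 − 4.006 ≈ -3.453 mcg/mL.

-3.5 mcg/mL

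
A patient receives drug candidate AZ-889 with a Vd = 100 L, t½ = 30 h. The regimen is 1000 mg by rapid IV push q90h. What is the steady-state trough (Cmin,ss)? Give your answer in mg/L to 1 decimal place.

The dosing interval is 3 half-lives, so f = 2^(−3) = 0.125.
At steady state, R = 1/(1 − 0.125) = 8/7.
Single-dose peak C₀ = D/Vd = 1000/100 = 10 mg/L.
Steady-state peak Cmax,ss = C₀·R = 10 × 8/7 ≈ 11.429 mg/L.
Steady-state trough Cmin,ss = Cmax,ss·f ≈ 11.429 × 0.125 ≈ 1.429 mg/L.

1.4 mg/L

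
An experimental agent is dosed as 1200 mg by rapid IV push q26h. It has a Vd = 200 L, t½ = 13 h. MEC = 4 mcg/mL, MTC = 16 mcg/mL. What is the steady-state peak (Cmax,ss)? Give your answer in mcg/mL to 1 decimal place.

The dosing interval is 2 half-lives, so f = 2^(−2) = 0.25.
Accumulation ratio R = 1/(1 − f) = 1/0.75 = 4/3.
Single-dose peak C₀ = D/Vd = 1200/200 = 6 mcg/mL.
Steady-state peak Cmax,ss = C₀·R = 6 × 4/3 ≈ 8.000 mcg/mL.
Peak 8.0 mcg/mL vs MTC 16 mcg/mL: below toxic threshold.

8.0 mcg/mL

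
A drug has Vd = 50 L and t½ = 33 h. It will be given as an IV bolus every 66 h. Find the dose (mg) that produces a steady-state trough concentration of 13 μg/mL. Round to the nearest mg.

τ/t½ = 66/33 ≈ 2, so f = (1/2)^(66/33) ≈ 0.250000.
Cmin,ss = (D/Vd)·f/(1−f), so D = Cmin,ss·Vd·(1−f)/f.
D = 13 × 50 × (1−f)/f ≈ 13 × 50 × 3.00000 ≈ 1950.00 mg.

1950 mg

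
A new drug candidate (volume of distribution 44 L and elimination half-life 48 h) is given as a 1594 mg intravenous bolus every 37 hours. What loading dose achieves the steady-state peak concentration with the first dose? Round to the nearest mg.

f = (1/2)^(37/48) ≈ 0.586079; accumulation ratio R = 1/(1−f) ≈ 2.41592.
Loading dose to hit Cmax,ss on first dose: D_load = D_maint·R ≈ 1594 × 2.41592 ≈ 3850.98 mg.

3851 mg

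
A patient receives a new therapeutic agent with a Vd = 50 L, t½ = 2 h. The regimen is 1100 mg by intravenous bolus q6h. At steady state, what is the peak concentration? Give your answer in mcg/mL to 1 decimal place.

25.1 mcg/mL

τ = 6 h = 3 half-lives, so f = (1/2)^3 = 0.125.
At steady state, R = 1/(1 − 0.125) = 8/7.
Single-dose peak C₀ = D/Vd = 1100/50 = 22 mcg/mL.
Steady-state peak Cmax,ss = C₀·R = 22 × 8/7 ≈ 25.143 mcg/mL.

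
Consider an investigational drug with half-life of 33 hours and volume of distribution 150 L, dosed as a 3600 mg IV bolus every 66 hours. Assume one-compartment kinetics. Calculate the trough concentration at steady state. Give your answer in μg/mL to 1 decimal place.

τ = 66 h = 2 half-lives, so f = (1/2)^2 = 0.25.
At steady state, R = 1/(1 − 0.25) = 4/3.
Single-dose peak C₀ = D/Vd = 3600/150 = 24 μg/mL.
Steady-state peak Cmax,ss = C₀·R = 24 × 4/3 ≈ 32.000 μg/mL.
Steady-state trough Cmin,ss = Cmax,ss·f ≈ 32.000 × 0.25 ≈ 8.000 μg/mL.

8.0 μg/mL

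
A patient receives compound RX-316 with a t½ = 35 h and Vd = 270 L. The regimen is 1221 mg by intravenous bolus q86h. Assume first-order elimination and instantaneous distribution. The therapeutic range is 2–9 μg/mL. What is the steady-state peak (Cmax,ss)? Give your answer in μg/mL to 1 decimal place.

Over one 86-h interval, 86/35 ≈ 2.4571 half-lives elapse, leaving f ≈ 0.1821 of each dose.
At steady state, accumulation factor R = 1/(1 − e^(−kτ)) ≈ 1.2226.
Single-dose peak C₀ = D/Vd = 1221/270 ≈ 4.522 μg/mL.
Steady-state peak Cmax,ss = C₀·R ≈ 4.522 × 1.2226 ≈ 5.529 μg/mL.
Peak 5.5 μg/mL vs MTC 9 μg/mL: below toxic threshold.

5.5 μg/mL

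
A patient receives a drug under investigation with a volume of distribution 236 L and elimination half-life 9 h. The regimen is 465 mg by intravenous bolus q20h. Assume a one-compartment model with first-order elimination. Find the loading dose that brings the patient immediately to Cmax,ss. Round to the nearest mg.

592 mg

f = (1/2)^(20/9) ≈ 0.214311; accumulation ratio R = 1/(1−f) ≈ 1.27277.
Loading dose to hit Cmax,ss on first dose: D_load = D_maint·R ≈ 465 × 1.27277 ≈ 591.84 mg.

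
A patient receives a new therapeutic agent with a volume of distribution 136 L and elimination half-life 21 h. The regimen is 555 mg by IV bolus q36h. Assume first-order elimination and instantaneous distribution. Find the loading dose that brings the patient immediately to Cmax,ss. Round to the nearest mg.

798 mg

f = (1/2)^(36/21) ≈ 0.304753; accumulation ratio R = 1/(1−f) ≈ 1.43834.
Loading dose to hit Cmax,ss on first dose: D_load = D_maint·R ≈ 555 × 1.43834 ≈ 798.28 mg.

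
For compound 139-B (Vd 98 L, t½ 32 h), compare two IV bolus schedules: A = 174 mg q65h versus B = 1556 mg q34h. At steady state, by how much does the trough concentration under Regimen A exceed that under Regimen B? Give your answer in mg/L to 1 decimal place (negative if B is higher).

Regimen A: f = (1/2)^(65/32) ≈ 0.2446; Cmin,ss = (174/98)·f/(1−f) ≈ 0.575 mg/L.
Regimen B: f = (1/2)^(34/32) ≈ 0.4788; Cmin,ss = (1556/98)·f/(1−f) ≈ 14.586 mg/L.
Difference ≈ 0.575 − 14.586 ≈ -14.011 mg/L.

-14.0 mg/L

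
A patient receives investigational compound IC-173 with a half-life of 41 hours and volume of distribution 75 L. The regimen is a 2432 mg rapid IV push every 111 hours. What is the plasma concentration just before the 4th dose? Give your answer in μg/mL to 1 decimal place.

5.8 μg/mL

f = (1/2)^(τ/t½) = (1/2)^(111/41) ≈ 0.1531.
C₀ = D/Vd = 2432/75 ≈ 32.427 μg/mL.
Before the 4th dose, 3 doses have been given. Superposition: Cmin = C₀·(f + f² + … + f^3).
≈ 32.427 × (0.1531 + 0.0234 + 0.0036) ≈ 32.427 × 0.1801 ≈ 5.840 μg/mL.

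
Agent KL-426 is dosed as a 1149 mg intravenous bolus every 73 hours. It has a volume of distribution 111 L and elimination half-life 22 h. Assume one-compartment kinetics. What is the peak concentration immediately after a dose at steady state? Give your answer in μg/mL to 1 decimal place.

k = ln2/t½ = ln2/22 ≈ 0.031507 h⁻¹; fraction remaining f = e^(−kτ) = e^(−0.031507×73) ≈ 0.1003.
At steady state, accumulation factor R = 1/(1 − e^(−kτ)) ≈ 1.1115.
Single-dose peak C₀ = D/Vd = 1149/111 ≈ 10.351 μg/mL.
Steady-state peak Cmax,ss = C₀·R ≈ 10.351 × 1.1115 ≈ 11.505 μg/mL.

11.5 μg/mL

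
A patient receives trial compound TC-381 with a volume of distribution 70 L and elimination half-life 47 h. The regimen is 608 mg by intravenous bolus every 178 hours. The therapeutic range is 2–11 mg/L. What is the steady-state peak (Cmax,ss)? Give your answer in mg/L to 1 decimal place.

Over one 178-h interval, 178/47 ≈ 3.7872 half-lives elapse, leaving f ≈ 0.0724 of each dose.
At steady state, accumulation factor R = 1/(1 − e^(−kτ)) ≈ 1.0781.
Each bolus raises the concentration by D/Vd = 608/70 ≈ 8.686 mg/L.
Steady-state peak Cmax,ss = C₀·R ≈ 8.686 × 1.0781 ≈ 9.364 mg/L.
Peak 9.4 mg/L vs MTC 11 mg/L: below toxic threshold.

9.4 mg/L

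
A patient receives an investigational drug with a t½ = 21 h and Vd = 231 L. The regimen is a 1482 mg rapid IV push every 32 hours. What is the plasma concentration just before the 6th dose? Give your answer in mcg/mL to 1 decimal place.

3.4 mcg/mL

f = (1/2)^(τ/t½) = (1/2)^(32/21) ≈ 0.3478.
C₀ = D/Vd = 1482/231 ≈ 6.416 mcg/mL.
Before the 6th dose, 5 doses have been given. Superposition: Cmin = C₀·(f + f² + … + f^5).
≈ 6.416 × (0.3478 + 0.1210 + 0.0421 + 0.0146 + 0.0051) ≈ 6.416 × 0.5306 ≈ 3.404 mcg/mL.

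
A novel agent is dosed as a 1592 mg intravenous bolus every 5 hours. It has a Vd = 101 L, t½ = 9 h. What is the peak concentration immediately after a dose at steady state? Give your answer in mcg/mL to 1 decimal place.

49.3 mcg/mL

τ/t½ = 5/9 ≈ 0.55556, so fraction remaining f = (1/2)^(5/9) ≈ 0.6804.
At steady state, accumulation factor R = 1/(1 − e^(−kτ)) ≈ 3.1289.
Each bolus raises the concentration by D/Vd = 1592/101 ≈ 15.762 mcg/mL.
Steady-state peak Cmax,ss = C₀·R ≈ 15.762 × 3.1289 ≈ 49.318 mcg/mL.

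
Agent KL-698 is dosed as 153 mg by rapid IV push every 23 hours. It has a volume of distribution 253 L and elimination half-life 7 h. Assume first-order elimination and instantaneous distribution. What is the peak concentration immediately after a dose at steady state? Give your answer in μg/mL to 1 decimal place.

0.7 μg/mL

τ/t½ = 23/7 ≈ 3.2857, so fraction remaining f = (1/2)^(23/7) ≈ 0.1025.
Accumulation ratio R = 1/(1 − f) ≈ 1/0.8975 ≈ 1.1142.
Each bolus raises the concentration by D/Vd = 153/253 ≈ 0.605 μg/mL.
Cmax,ss = C₀/(1 − f) ≈ 0.605/0.8975 ≈ 0.674 μg/mL.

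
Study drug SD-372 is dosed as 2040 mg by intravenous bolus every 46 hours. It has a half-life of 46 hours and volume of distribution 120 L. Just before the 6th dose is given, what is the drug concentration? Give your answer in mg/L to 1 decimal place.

f = (1/2)^(τ/t½) = (1/2)^(46/46) ≈ 0.5000.
C₀ = D/Vd = 2040/120 ≈ 17.000 mg/L.
Before the 6th dose, 5 doses have been given. Superposition: Cmin = C₀·(f + f² + … + f^5).
≈ 17.000 × (0.5000 + 0.2500 + 0.1250 + 0.0625 + 0.0313) ≈ 17.000 × 0.9688 ≈ 16.470 mg/L.

16.5 mg/L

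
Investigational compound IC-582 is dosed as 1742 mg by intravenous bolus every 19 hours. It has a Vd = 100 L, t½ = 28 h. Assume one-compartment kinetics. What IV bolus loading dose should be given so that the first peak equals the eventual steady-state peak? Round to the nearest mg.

f = (1/2)^(19/28) ≈ 0.624784; accumulation ratio R = 1/(1−f) ≈ 2.66513.
Loading dose to hit Cmax,ss on first dose: D_load = D_maint·R ≈ 1742 × 2.66513 ≈ 4642.66 mg.

4643 mg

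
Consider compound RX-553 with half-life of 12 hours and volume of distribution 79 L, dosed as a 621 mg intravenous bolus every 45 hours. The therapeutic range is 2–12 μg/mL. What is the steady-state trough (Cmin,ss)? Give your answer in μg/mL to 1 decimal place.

τ/t½ = 45/12 ≈ 3.75, so fraction remaining f = (1/2)^(45/12) ≈ 0.0743.
At steady state, accumulation factor R = 1/(1 − e^(−kτ)) ≈ 1.0803.
Single-dose peak C₀ = D/Vd = 621/79 ≈ 7.861 μg/mL.
Cmax,ss = C₀/(1 − f) ≈ 7.861/0.9257 ≈ 8.492 μg/mL.
Steady-state trough Cmin,ss = Cmax,ss·f ≈ 8.492 × 0.0743 ≈ 0.631 μg/mL.
Trough 0.6 μg/mL vs MEC 2 μg/mL: subtherapeutic.

0.6 μg/mL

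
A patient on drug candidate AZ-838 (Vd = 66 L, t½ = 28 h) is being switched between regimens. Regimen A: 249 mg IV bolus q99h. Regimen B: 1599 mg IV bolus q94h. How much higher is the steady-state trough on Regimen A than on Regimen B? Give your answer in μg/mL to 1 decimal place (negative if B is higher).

-2.3 μg/mL

Regimen A: f = (1/2)^(99/28) ≈ 0.0862; Cmin,ss = (249/66)·f/(1−f) ≈ 0.356 μg/mL.
Regimen B: f = (1/2)^(94/28) ≈ 0.0976; Cmin,ss = (1599/66)·f/(1−f) ≈ 2.620 μg/mL.
Difference ≈ 0.356 − 2.620 ≈ -2.264 μg/mL.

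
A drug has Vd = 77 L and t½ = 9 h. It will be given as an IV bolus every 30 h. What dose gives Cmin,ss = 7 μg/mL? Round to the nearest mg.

4894 mg

τ/t½ = 30/9 ≈ 3.3333, so f = (1/2)^(30/9) ≈ 0.099213.
Cmin,ss = (D/Vd)·f/(1−f), so D = Cmin,ss·Vd·(1−f)/f.
D = 7 × 77 × (1−f)/f ≈ 7 × 77 × 9.07932 ≈ 4893.75 mg.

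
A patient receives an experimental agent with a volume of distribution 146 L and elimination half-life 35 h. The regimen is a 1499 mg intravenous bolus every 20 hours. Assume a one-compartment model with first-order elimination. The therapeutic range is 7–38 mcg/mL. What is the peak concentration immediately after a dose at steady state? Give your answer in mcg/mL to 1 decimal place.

Over one 20-h interval, 20/35 ≈ 0.57143 half-lives elapse, leaving f ≈ 0.6730 of each dose.
Accumulation ratio R = 1/(1 − f) ≈ 1/0.3270 ≈ 3.0581.
Each bolus raises the concentration by D/Vd = 1499/146 ≈ 10.267 mcg/mL.
Steady-state peak Cmax,ss = C₀·R ≈ 10.267 × 3.0581 ≈ 31.398 mcg/mL.
Peak 31.4 mcg/mL vs MTC 38 mcg/mL: below toxic threshold.

31.4 mcg/mL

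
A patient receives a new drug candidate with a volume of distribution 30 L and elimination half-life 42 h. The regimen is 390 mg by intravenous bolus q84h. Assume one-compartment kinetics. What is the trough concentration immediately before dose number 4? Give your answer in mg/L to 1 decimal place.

4.3 mg/L

f = (1/2)^(τ/t½) = (1/2)^(84/42) ≈ 0.2500.
C₀ = D/Vd = 390/30 ≈ 13.000 mg/L.
Before the 4th dose, 3 doses have been given. Superposition: Cmin = C₀·(f + f² + … + f^3).
≈ 13.000 × (0.2500 + 0.0625 + 0.0156) ≈ 13.000 × 0.3281 ≈ 4.265 mg/L.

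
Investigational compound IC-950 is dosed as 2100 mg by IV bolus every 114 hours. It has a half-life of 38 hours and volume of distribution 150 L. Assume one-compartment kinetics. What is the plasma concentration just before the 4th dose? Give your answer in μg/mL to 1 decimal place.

2.0 μg/mL

f = (1/2)^(τ/t½) = (1/2)^(114/38) ≈ 0.1250.
C₀ = D/Vd = 2100/150 ≈ 14.000 μg/mL.
Before the 4th dose, 3 doses have been given. Superposition: Cmin = C₀·(f + f² + … + f^3).
≈ 14.000 × (0.1250 + 0.0156 + 0.0020) ≈ 14.000 × 0.1426 ≈ 1.996 μg/mL.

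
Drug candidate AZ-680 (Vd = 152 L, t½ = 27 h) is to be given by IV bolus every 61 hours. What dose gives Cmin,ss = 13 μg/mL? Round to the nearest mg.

7484 mg

τ/t½ = 61/27 ≈ 2.2593, so f = (1/2)^(61/27) ≈ 0.208879.
Cmin,ss = (D/Vd)·f/(1−f), so D = Cmin,ss·Vd·(1−f)/f.
D = 13 × 152 × (1−f)/f ≈ 13 × 152 × 3.78746 ≈ 7484.02 mg.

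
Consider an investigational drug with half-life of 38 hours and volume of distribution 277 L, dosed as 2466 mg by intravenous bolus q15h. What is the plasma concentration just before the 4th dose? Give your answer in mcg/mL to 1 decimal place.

15.8 mcg/mL

f = (1/2)^(τ/t½) = (1/2)^(15/38) ≈ 0.7606.
C₀ = D/Vd = 2466/277 ≈ 8.903 mcg/mL.
Before the 4th dose, 3 doses have been given. Superposition: Cmin = C₀·(f + f² + … + f^3).
≈ 8.903 × (0.7606 + 0.5785 + 0.4400) ≈ 8.903 × 1.7791 ≈ 15.839 mcg/mL.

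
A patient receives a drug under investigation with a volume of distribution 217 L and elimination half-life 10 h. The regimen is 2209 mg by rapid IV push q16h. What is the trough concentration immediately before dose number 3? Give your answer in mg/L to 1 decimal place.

f = (1/2)^(τ/t½) = (1/2)^(16/10) ≈ 0.3299.
C₀ = D/Vd = 2209/217 ≈ 10.180 mg/L.
Before the 3rd dose, 2 doses have been given. Superposition: Cmin = C₀·(f + f²).
≈ 10.180 × (0.3299 + 0.1088) ≈ 10.180 × 0.4387 ≈ 4.466 mg/L.

4.5 mg/L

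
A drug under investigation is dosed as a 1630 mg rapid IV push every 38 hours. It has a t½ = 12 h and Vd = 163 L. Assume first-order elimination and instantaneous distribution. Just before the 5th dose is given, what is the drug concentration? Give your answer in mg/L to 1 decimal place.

f = (1/2)^(τ/t½) = (1/2)^(38/12) ≈ 0.1114.
C₀ = D/Vd = 1630/163 ≈ 10.000 mg/L.
Before the 5th dose, 4 doses have been given. Superposition: Cmin = C₀·(f + f² + … + f^4).
≈ 10.000 × (0.1114 + 0.0124 + 0.0014 + 0.0002) ≈ 10.000 × 0.1254 ≈ 1.254 mg/L.

1.3 mg/L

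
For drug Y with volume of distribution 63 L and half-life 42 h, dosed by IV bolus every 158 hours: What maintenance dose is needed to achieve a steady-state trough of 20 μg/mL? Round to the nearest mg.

τ/t½ = 158/42 ≈ 3.7619, so f = (1/2)^(158/42) ≈ 0.073715.
Cmin,ss = (D/Vd)·f/(1−f), so D = Cmin,ss·Vd·(1−f)/f.
D = 20 × 63 × (1−f)/f ≈ 20 × 63 × 12.56576 ≈ 15832.86 mg.

15833 mg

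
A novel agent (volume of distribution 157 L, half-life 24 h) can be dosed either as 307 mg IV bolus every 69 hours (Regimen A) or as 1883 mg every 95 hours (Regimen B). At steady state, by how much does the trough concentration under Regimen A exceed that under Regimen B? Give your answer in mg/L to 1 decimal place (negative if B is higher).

Regimen A: f = (1/2)^(69/24) ≈ 0.1363; Cmin,ss = (307/157)·f/(1−f) ≈ 0.309 mg/L.
Regimen B: f = (1/2)^(95/24) ≈ 0.0643; Cmin,ss = (1883/157)·f/(1−f) ≈ 0.824 mg/L.
Difference ≈ 0.309 − 0.824 ≈ -0.515 mg/L.

-0.5 mg/L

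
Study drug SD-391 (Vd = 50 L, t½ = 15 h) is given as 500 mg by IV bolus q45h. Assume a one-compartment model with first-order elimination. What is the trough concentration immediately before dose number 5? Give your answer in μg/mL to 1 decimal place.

f = (1/2)^(τ/t½) = (1/2)^(45/15) ≈ 0.1250.
C₀ = D/Vd = 500/50 ≈ 10.000 μg/mL.
Before the 5th dose, 4 doses have been given. Superposition: Cmin = C₀·(f + f² + … + f^4).
≈ 10.000 × (0.1250 + 0.0156 + 0.0020 + 0.0002) ≈ 10.000 × 0.1428 ≈ 1.428 μg/mL.

1.4 μg/mL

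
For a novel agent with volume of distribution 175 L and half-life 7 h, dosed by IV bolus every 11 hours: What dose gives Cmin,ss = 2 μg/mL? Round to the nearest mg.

τ/t½ = 11/7 ≈ 1.5714, so f = (1/2)^(11/7) ≈ 0.336475.
Cmin,ss = (D/Vd)·f/(1−f), so D = Cmin,ss·Vd·(1−f)/f.
D = 2 × 175 × (1−f)/f ≈ 2 × 175 × 1.97199 ≈ 690.20 mg.

690 mg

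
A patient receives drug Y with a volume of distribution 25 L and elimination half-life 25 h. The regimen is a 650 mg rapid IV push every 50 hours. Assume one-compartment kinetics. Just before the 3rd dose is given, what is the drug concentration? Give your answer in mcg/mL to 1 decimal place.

8.1 mcg/mL

f = (1/2)^(τ/t½) = (1/2)^(50/25) ≈ 0.2500.
C₀ = D/Vd = 650/25 ≈ 26.000 mcg/mL.
Before the 3rd dose, 2 doses have been given. Superposition: Cmin = C₀·(f + f²).
≈ 26.000 × (0.2500 + 0.0625) ≈ 26.000 × 0.3125 ≈ 8.125 mcg/mL.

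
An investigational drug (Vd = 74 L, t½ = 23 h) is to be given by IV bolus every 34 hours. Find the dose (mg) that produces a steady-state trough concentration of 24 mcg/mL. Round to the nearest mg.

τ/t½ = 34/23 ≈ 1.4783, so f = (1/2)^(34/23) ≈ 0.358921.
Cmin,ss = (D/Vd)·f/(1−f), so D = Cmin,ss·Vd·(1−f)/f.
D = 24 × 74 × (1−f)/f ≈ 24 × 74 × 1.78613 ≈ 3172.17 mg.

3172 mg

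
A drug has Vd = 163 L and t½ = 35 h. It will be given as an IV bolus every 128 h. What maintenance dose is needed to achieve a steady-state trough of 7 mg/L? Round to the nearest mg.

13253 mg

τ/t½ = 128/35 ≈ 3.6571, so f = (1/2)^(128/35) ≈ 0.079267.
Cmin,ss = (D/Vd)·f/(1−f), so D = Cmin,ss·Vd·(1−f)/f.
D = 7 × 163 × (1−f)/f ≈ 7 × 163 × 11.61559 ≈ 13253.39 mg.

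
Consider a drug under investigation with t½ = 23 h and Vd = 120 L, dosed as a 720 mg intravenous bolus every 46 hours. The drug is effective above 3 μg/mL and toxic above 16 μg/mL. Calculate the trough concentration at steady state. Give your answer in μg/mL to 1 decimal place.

The dosing interval is 2 half-lives, so f = 2^(−2) = 0.25.
At steady state, R = 1/(1 − 0.25) = 4/3.
Single-dose peak C₀ = D/Vd = 720/120 = 6 μg/mL.
Steady-state peak Cmax,ss = C₀·R = 6 × 4/3 ≈ 8.000 μg/mL.
Steady-state trough Cmin,ss = Cmax,ss·f ≈ 8.000 × 0.25 ≈ 2.000 μg/mL.
Trough 2.0 μg/mL vs MEC 3 μg/mL: subtherapeutic.

2.0 μg/mL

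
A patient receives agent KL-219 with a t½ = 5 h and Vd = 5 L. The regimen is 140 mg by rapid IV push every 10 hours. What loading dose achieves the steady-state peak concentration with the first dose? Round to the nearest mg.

187 mg

f = (1/2)^(10/5) ≈ 0.250000; accumulation ratio R = 1/(1−f) ≈ 1.33333.
Loading dose to hit Cmax,ss on first dose: D_load = D_maint·R ≈ 140 × 1.33333 ≈ 186.67 mg.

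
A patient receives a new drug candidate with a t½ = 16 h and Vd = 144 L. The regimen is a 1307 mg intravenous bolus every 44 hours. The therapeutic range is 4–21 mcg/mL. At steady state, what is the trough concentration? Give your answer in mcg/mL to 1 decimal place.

Over one 44-h interval, 44/16 ≈ 2.75 half-lives elapse, leaving f ≈ 0.1487 of each dose.
Each bolus raises the concentration by D/Vd = 1307/144 ≈ 9.076 mcg/mL.
Steady-state trough Cmin,ss = C₀·f/(1−f) ≈ 9.076 × 0.1487/0.8513 ≈ 1.585 mcg/mL.
Trough 1.6 mcg/mL vs MEC 4 mcg/mL: subtherapeutic.

1.6 mcg/mL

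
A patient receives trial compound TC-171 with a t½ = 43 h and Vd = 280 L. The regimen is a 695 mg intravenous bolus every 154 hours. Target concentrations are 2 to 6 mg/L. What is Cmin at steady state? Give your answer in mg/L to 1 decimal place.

0.2 mg/L

k = ln2/t½ = ln2/43 ≈ 0.016120 h⁻¹; fraction remaining f = e^(−kτ) = e^(−0.016120×154) ≈ 0.0835.
Single-dose peak C₀ = D/Vd = 695/280 ≈ 2.482 mg/L.
Steady-state trough Cmin,ss = C₀·f/(1−f) ≈ 2.482 × 0.0835/0.9165 ≈ 0.226 mg/L.
Trough 0.2 mg/L vs MEC 2 mg/L: subtherapeutic.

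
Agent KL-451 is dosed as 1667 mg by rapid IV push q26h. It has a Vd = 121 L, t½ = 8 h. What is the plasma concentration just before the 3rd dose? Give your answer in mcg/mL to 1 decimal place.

f = (1/2)^(τ/t½) = (1/2)^(26/8) ≈ 0.1051.
C₀ = D/Vd = 1667/121 ≈ 13.777 mcg/mL.
Before the 3rd dose, 2 doses have been given. Superposition: Cmin = C₀·(f + f²).
≈ 13.777 × (0.1051 + 0.0110) ≈ 13.777 × 0.1161 ≈ 1.600 mcg/mL.

1.6 mcg/mL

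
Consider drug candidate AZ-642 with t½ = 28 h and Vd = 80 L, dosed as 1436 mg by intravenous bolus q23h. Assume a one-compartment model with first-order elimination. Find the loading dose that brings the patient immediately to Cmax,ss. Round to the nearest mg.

3308 mg

f = (1/2)^(23/28) ≈ 0.565881; accumulation ratio R = 1/(1−f) ≈ 2.30352.
Loading dose to hit Cmax,ss on first dose: D_load = D_maint·R ≈ 1436 × 2.30352 ≈ 3307.85 mg.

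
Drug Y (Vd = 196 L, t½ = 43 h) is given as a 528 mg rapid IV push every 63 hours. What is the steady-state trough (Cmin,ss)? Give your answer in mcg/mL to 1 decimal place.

1.5 mcg/mL

k = ln2/t½ = ln2/43 ≈ 0.016120 h⁻¹; fraction remaining f = e^(−kτ) = e^(−0.016120×63) ≈ 0.3622.
Single-dose peak C₀ = D/Vd = 528/196 ≈ 2.694 mcg/mL.
Steady-state trough Cmin,ss = C₀·f/(1−f) ≈ 2.694 × 0.3622/0.6378 ≈ 1.530 mcg/mL.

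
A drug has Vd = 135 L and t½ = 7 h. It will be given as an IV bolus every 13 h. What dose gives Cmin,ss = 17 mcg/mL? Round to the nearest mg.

τ/t½ = 13/7 ≈ 1.8571, so f = (1/2)^(13/7) ≈ 0.276022.
Cmin,ss = (D/Vd)·f/(1−f), so D = Cmin,ss·Vd·(1−f)/f.
D = 17 × 135 × (1−f)/f ≈ 17 × 135 × 2.62290 ≈ 6019.56 mg.

6020 mg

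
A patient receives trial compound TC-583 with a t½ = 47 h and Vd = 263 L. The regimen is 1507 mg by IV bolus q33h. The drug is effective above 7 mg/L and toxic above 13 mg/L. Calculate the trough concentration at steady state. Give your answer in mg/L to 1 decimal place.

τ/t½ = 33/47 ≈ 0.70213, so fraction remaining f = (1/2)^(33/47) ≈ 0.6147.
Each bolus raises the concentration by D/Vd = 1507/263 ≈ 5.730 mg/L.
Steady-state trough Cmin,ss = C₀·f/(1−f) ≈ 5.730 × 0.6147/0.3853 ≈ 9.142 mg/L.
Trough 9.1 mg/L vs MEC 7 mg/L: adequate.

9.1 mg/L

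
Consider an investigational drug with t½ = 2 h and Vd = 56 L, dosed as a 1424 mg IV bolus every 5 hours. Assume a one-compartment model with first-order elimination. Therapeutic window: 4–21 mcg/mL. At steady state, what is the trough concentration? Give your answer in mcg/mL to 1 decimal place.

5.5 mcg/mL

Over one 5-h interval, 5/2 ≈ 2.5 half-lives elapse, leaving f ≈ 0.1768 of each dose.
Accumulation ratio R = 1/(1 − f) ≈ 1/0.8232 ≈ 1.2148.
Single-dose peak C₀ = D/Vd = 1424/56 ≈ 25.429 mcg/mL.
Cmax,ss = C₀/(1 − f) ≈ 25.429/0.8232 ≈ 30.890 mcg/mL.
One interval later, Cmin,ss = Cmax,ss·e^(−kτ) ≈ 30.890 × 0.1768 ≈ 5.461 mcg/mL.
Trough 5.5 mcg/mL vs MEC 4 mcg/mL: adequate.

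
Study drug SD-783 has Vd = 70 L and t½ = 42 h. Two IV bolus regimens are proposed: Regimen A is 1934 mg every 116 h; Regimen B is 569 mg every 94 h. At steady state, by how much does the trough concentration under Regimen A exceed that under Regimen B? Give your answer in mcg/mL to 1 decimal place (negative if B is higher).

Regimen A: f = (1/2)^(116/42) ≈ 0.1474; Cmin,ss = (1934/70)·f/(1−f) ≈ 4.777 mcg/mL.
Regimen B: f = (1/2)^(94/42) ≈ 0.2120; Cmin,ss = (569/70)·f/(1−f) ≈ 2.187 mcg/mL.
Difference ≈ 4.777 − 2.187 ≈ 2.590 mcg/mL.

2.6 mcg/mL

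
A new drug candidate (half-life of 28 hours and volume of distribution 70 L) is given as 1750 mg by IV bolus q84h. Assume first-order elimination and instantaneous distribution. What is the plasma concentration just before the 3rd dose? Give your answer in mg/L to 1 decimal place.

3.5 mg/L

f = (1/2)^(τ/t½) = (1/2)^(84/28) ≈ 0.1250.
C₀ = D/Vd = 1750/70 ≈ 25.000 mg/L.
Before the 3rd dose, 2 doses have been given. Superposition: Cmin = C₀·(f + f²).
≈ 25.000 × (0.1250 + 0.0156) ≈ 25.000 × 0.1406 ≈ 3.515 mg/L.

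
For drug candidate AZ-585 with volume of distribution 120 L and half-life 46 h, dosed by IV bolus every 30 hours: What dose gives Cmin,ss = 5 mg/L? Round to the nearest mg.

343 mg

τ/t½ = 30/46 ≈ 0.65217, so f = (1/2)^(30/46) ≈ 0.636321.
Cmin,ss = (D/Vd)·f/(1−f), so D = Cmin,ss·Vd·(1−f)/f.
D = 5 × 120 × (1−f)/f ≈ 5 × 120 × 0.57153 ≈ 342.92 mg.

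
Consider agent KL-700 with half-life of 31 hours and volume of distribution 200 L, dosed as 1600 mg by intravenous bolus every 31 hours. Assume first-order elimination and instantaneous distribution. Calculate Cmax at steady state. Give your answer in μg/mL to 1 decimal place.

16.0 μg/mL

τ = 31 h = 1 half-life, so f = (1/2)^1 = 0.5.
At steady state, R = 1/(1 − 0.5) = 2/1.
Single-dose peak C₀ = D/Vd = 1600/200 = 8 μg/mL.
Steady-state peak Cmax,ss = C₀·R = 8 × 2/1 ≈ 16.000 μg/mL.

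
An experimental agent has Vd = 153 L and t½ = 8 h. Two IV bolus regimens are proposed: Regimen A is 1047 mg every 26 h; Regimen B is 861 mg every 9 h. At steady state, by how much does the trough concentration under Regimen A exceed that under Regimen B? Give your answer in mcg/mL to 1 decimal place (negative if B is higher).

-4.0 mcg/mL

Regimen A: f = (1/2)^(26/8) ≈ 0.1051; Cmin,ss = (1047/153)·f/(1−f) ≈ 0.804 mcg/mL.
Regimen B: f = (1/2)^(9/8) ≈ 0.4585; Cmin,ss = (861/153)·f/(1−f) ≈ 4.765 mcg/mL.
Difference ≈ 0.804 − 4.765 ≈ -3.961 mcg/mL.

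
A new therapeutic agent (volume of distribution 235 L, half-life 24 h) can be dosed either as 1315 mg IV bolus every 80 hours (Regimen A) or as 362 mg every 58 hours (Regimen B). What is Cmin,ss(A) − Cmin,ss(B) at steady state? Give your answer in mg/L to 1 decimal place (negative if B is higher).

Regimen A: f = (1/2)^(80/24) ≈ 0.0992; Cmin,ss = (1315/235)·f/(1−f) ≈ 0.616 mg/L.
Regimen B: f = (1/2)^(58/24) ≈ 0.1873; Cmin,ss = (362/235)·f/(1−f) ≈ 0.355 mg/L.
Difference ≈ 0.616 − 0.355 ≈ 0.261 mg/L.

0.3 mg/L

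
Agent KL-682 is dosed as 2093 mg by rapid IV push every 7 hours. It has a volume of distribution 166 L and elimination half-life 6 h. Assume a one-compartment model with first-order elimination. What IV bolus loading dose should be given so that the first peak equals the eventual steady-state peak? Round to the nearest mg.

3774 mg

f = (1/2)^(7/6) ≈ 0.445449; accumulation ratio R = 1/(1−f) ≈ 1.80326.
Loading dose to hit Cmax,ss on first dose: D_load = D_maint·R ≈ 2093 × 1.80326 ≈ 3774.22 mg.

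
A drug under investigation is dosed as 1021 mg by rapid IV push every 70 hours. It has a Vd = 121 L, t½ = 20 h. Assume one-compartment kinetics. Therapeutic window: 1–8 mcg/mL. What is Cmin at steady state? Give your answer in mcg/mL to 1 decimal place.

0.8 mcg/mL

Over one 70-h interval, 70/20 ≈ 3.5 half-lives elapse, leaving f ≈ 0.0884 of each dose.
Single-dose peak C₀ = D/Vd = 1021/121 ≈ 8.438 mcg/mL.
Steady-state trough Cmin,ss = C₀·f/(1−f) ≈ 8.438 × 0.0884/0.9116 ≈ 0.818 mcg/mL.
Trough 0.8 mcg/mL vs MEC 1 mcg/mL: subtherapeutic.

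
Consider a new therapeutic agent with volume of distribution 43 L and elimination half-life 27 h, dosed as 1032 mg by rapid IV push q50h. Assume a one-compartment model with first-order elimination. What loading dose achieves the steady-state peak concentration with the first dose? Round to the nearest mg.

1427 mg

f = (1/2)^(50/27) ≈ 0.277037; accumulation ratio R = 1/(1−f) ≈ 1.38320.
Loading dose to hit Cmax,ss on first dose: D_load = D_maint·R ≈ 1032 × 1.38320 ≈ 1427.46 mg.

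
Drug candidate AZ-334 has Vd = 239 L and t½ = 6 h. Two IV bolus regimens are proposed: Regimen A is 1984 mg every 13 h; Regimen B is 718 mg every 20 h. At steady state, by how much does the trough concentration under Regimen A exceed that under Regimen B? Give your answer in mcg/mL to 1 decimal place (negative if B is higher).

2.0 mcg/mL

Regimen A: f = (1/2)^(13/6) ≈ 0.2227; Cmin,ss = (1984/239)·f/(1−f) ≈ 2.378 mcg/mL.
Regimen B: f = (1/2)^(20/6) ≈ 0.0992; Cmin,ss = (718/239)·f/(1−f) ≈ 0.331 mcg/mL.
Difference ≈ 2.378 − 0.331 ≈ 2.047 mcg/mL.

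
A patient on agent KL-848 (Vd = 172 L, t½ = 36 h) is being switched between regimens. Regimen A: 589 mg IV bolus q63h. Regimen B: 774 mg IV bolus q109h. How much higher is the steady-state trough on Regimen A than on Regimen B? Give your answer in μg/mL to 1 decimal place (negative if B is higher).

Regimen A: f = (1/2)^(63/36) ≈ 0.2973; Cmin,ss = (589/172)·f/(1−f) ≈ 1.449 μg/mL.
Regimen B: f = (1/2)^(109/36) ≈ 0.1226; Cmin,ss = (774/172)·f/(1−f) ≈ 0.629 μg/mL.
Difference ≈ 1.449 − 0.629 ≈ 0.820 μg/mL.

0.8 μg/mL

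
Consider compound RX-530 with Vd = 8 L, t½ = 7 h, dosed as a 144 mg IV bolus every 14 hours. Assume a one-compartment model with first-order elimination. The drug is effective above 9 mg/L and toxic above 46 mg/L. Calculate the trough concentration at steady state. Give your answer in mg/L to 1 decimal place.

6.0 mg/L

τ = 14 h = 2 half-lives, so f = (1/2)^2 = 0.25.
Accumulation ratio R = 1/(1 − f) = 1/0.75 = 4/3.
Single-dose peak C₀ = D/Vd = 144/8 = 18 mg/L.
Steady-state peak Cmax,ss = C₀·R = 18 × 4/3 ≈ 24.000 mg/L.
Steady-state trough Cmin,ss = Cmax,ss·f ≈ 24.000 × 0.25 ≈ 6.000 mg/L.
Trough 6.0 mg/L vs MEC 9 mg/L: subtherapeutic.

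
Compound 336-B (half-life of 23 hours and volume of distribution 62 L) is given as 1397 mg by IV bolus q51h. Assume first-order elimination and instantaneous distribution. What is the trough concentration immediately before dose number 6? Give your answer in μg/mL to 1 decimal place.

6.2 μg/mL

f = (1/2)^(τ/t½) = (1/2)^(51/23) ≈ 0.2150.
C₀ = D/Vd = 1397/62 ≈ 22.532 μg/mL.
Before the 6th dose, 5 doses have been given. Superposition: Cmin = C₀·(f + f² + … + f^5).
≈ 22.532 × (0.2150 + 0.0462 + 0.0099 + 0.0021 + 0.0005) ≈ 22.532 × 0.2737 ≈ 6.167 μg/mL.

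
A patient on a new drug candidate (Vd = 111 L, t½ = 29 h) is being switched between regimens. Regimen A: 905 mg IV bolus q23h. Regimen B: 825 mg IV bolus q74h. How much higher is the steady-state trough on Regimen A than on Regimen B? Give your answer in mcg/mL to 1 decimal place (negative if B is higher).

Regimen A: f = (1/2)^(23/29) ≈ 0.5771; Cmin,ss = (905/111)·f/(1−f) ≈ 11.126 mcg/mL.
Regimen B: f = (1/2)^(74/29) ≈ 0.1706; Cmin,ss = (825/111)·f/(1−f) ≈ 1.529 mcg/mL.
Difference ≈ 11.126 − 1.529 ≈ 9.597 mcg/mL.

9.6 mcg/mL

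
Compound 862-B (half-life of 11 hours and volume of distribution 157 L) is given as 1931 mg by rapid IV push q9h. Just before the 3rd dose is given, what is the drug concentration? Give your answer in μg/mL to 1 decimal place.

10.9 μg/mL

f = (1/2)^(τ/t½) = (1/2)^(9/11) ≈ 0.5672.
C₀ = D/Vd = 1931/157 ≈ 12.299 μg/mL.
Before the 3rd dose, 2 doses have been given. Superposition: Cmin = C₀·(f + f²).
≈ 12.299 × (0.5672 + 0.3217) ≈ 12.299 × 0.8889 ≈ 10.933 μg/mL.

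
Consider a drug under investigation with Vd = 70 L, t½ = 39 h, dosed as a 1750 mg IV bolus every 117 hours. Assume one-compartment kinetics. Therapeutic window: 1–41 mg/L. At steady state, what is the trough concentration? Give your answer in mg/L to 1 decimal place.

3.6 mg/L

The dosing interval is 3 half-lives, so f = 2^(−3) = 0.125.
Accumulation ratio R = 1/(1 − f) = 1/0.875 = 8/7.
Single-dose peak C₀ = D/Vd = 1750/70 = 25 mg/L.
Steady-state peak Cmax,ss = C₀·R = 25 × 8/7 ≈ 28.571 mg/L.
Steady-state trough Cmin,ss = Cmax,ss·f ≈ 28.571 × 0.125 ≈ 3.571 mg/L.
Trough 3.6 mg/L vs MEC 1 mg/L: adequate.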